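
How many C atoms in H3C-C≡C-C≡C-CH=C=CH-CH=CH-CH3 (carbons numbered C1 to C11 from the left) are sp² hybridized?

C1: sp3
C2: sp
C3: sp
C4: sp
C5: sp
C6: sp2 ✓
C7: sp
C8: sp2 ✓
C9: sp2 ✓
C10: sp2 ✓
C11: sp3
C6, C8, C9, C10 → 4 sp2 carbons.

4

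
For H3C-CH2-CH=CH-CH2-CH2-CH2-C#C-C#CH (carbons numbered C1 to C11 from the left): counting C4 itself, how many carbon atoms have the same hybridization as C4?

C4 is sp2 (one π bond).
C1: sp3
C2: sp3
C3: sp2 ✓
C4: sp2 ✓
C5: sp3
C6: sp3
C7: sp3
C8: sp
C9: sp
C10: sp
C11: sp
2 carbons are sp2.

2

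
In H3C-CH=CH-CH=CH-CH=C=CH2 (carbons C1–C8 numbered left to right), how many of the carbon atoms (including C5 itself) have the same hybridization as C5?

C5 is sp2 (one π bond).
C1: sp3
C2: sp2 ✓
C3: sp2 ✓
C4: sp2 ✓
C5: sp2 ✓
C6: sp2 ✓
C7: sp
C8: sp2 ✓
6 carbons are sp2.

6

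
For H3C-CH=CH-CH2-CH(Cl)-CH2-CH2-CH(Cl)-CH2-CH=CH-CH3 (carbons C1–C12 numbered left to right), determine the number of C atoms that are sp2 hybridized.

C1: sp3
C2: sp2 ✓
C3: sp2 ✓
C4: sp3
C5: sp3
C6: sp3
C7: sp3
C8: sp3
C9: sp3
C10: sp2 ✓
C11: sp2 ✓
C12: sp3
C2, C3, C10, C11 → 4 sp2 carbons.

4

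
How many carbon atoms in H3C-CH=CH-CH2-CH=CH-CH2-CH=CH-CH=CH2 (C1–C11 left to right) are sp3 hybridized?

C1: sp3 ✓
C2: sp2
C3: sp2
C4: sp3 ✓
C5: sp2
C6: sp2
C7: sp3 ✓
C8: sp2
C9: sp2
C10: sp2
C11: sp2
C1, C4, C7 → 3 sp3 carbons.

3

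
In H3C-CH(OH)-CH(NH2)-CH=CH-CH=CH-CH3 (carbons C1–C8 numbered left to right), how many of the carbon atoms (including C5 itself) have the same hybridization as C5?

C5 is sp2 (one π bond).
C1: sp3
C2: sp3
C3: sp3
C4: sp2 ✓
C5: sp2 ✓
C6: sp2 ✓
C7: sp2 ✓
C8: sp3
4 carbons are sp2.

4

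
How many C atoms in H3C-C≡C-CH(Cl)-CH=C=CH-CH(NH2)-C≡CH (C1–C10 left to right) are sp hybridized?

5

C1: sp3
C2: sp ✓
C3: sp ✓
C4: sp3
C5: sp2
C6: sp ✓
C7: sp2
C8: sp3
C9: sp ✓
C10: sp ✓
C2, C3, C6, C9, C10 → 5 sp carbons.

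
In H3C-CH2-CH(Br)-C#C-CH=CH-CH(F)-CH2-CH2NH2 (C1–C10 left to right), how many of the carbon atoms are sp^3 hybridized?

C1: sp3 ✓
C2: sp3 ✓
C3: sp3 ✓
C4: sp
C5: sp
C6: sp2
C7: sp2
C8: sp3 ✓
C9: sp3 ✓
C10: sp3 ✓
C1, C2, C3, C8, C9, C10 → 6 sp3 carbons.

6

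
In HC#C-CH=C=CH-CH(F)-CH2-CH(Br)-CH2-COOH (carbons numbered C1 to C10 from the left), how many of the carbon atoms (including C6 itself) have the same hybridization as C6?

C6 is sp3 (only σ bonds).
C1: sp
C2: sp
C3: sp2
C4: sp
C5: sp2
C6: sp3 ✓
C7: sp3 ✓
C8: sp3 ✓
C9: sp3 ✓
C10: sp2
4 carbons are sp3.

4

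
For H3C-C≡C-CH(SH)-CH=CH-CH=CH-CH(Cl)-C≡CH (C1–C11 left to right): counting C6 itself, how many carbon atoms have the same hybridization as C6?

4

C6 is sp2 (one π bond).
C1: sp3
C2: sp
C3: sp
C4: sp3
C5: sp2 ✓
C6: sp2 ✓
C7: sp2 ✓
C8: sp2 ✓
C9: sp3
C10: sp
C11: sp
4 carbons are sp2.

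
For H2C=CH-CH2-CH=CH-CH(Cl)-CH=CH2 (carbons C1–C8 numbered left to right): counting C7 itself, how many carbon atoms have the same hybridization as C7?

6

C7 is sp2 (one π bond).
C1: sp2 ✓
C2: sp2 ✓
C3: sp3
C4: sp2 ✓
C5: sp2 ✓
C6: sp3
C7: sp2 ✓
C8: sp2 ✓
6 carbons are sp2.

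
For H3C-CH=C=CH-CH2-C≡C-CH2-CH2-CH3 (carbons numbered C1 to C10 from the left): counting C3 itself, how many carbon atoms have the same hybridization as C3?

3

C3 is sp (two π bonds).
C1: sp3
C2: sp2
C3: sp ✓
C4: sp2
C5: sp3
C6: sp ✓
C7: sp ✓
C8: sp3
C9: sp3
C10: sp3
3 carbons are sp.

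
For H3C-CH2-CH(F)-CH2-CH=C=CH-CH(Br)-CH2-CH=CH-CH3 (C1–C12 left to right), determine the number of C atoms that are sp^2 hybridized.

C1: sp3
C2: sp3
C3: sp3
C4: sp3
C5: sp2 ✓
C6: sp
C7: sp2 ✓
C8: sp3
C9: sp3
C10: sp2 ✓
C11: sp2 ✓
C12: sp3
C5, C7, C10, C11 → 4 sp2 carbons.

4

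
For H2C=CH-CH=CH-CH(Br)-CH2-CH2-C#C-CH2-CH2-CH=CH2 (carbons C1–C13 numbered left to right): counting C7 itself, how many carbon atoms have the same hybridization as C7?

C7 is sp3 (only σ bonds).
C1: sp2
C2: sp2
C3: sp2
C4: sp2
C5: sp3 ✓
C6: sp3 ✓
C7: sp3 ✓
C8: sp
C9: sp
C10: sp3 ✓
C11: sp3 ✓
C12: sp2
C13: sp2
5 carbons are sp3.

5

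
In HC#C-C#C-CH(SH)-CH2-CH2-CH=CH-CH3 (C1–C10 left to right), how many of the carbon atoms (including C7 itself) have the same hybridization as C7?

4

C7 is sp3 (only σ bonds).
C1: sp
C2: sp
C3: sp
C4: sp
C5: sp3 ✓
C6: sp3 ✓
C7: sp3 ✓
C8: sp2
C9: sp2
C10: sp3 ✓
4 carbons are sp3.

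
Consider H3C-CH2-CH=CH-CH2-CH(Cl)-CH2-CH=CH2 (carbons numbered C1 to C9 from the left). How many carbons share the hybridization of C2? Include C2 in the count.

C2 is sp3 (only σ bonds).
C1: sp3 ✓
C2: sp3 ✓
C3: sp2
C4: sp2
C5: sp3 ✓
C6: sp3 ✓
C7: sp3 ✓
C8: sp2
C9: sp2
5 carbons are sp3.

5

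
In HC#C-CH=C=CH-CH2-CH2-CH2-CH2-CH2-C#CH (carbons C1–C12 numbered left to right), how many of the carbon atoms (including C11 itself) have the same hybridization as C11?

5

C11 is sp (two π bonds).
C1: sp ✓
C2: sp ✓
C3: sp2
C4: sp ✓
C5: sp2
C6: sp3
C7: sp3
C8: sp3
C9: sp3
C10: sp3
C11: sp ✓
C12: sp ✓
5 carbons are sp.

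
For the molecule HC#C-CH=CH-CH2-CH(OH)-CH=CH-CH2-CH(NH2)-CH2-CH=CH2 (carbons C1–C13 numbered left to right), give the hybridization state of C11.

C11 carries 4 σ bonds, giving a steric number of 4, so it is sp3.

sp3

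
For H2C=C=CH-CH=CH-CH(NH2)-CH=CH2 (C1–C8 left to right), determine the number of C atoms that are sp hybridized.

1

C1: sp2
C2: sp ✓
C3: sp2
C4: sp2
C5: sp2
C6: sp3
C7: sp2
C8: sp2
C2 → 1 sp carbon.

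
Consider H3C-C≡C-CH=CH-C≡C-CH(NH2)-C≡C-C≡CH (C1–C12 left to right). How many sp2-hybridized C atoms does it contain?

C1: sp3
C2: sp
C3: sp
C4: sp2 ✓
C5: sp2 ✓
C6: sp
C7: sp
C8: sp3
C9: sp
C10: sp
C11: sp
C12: sp
C4, C5 → 2 sp2 carbons.

2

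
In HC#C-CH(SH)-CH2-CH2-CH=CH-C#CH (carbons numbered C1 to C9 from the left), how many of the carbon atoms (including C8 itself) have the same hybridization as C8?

4

C8 is sp (two π bonds).
C1: sp ✓
C2: sp ✓
C3: sp3
C4: sp3
C5: sp3
C6: sp2
C7: sp2
C8: sp ✓
C9: sp ✓
4 carbons are sp.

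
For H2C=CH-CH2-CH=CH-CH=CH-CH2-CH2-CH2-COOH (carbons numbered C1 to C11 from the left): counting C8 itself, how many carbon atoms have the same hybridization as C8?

4

C8 is sp3 (only σ bonds).
C1: sp2
C2: sp2
C3: sp3 ✓
C4: sp2
C5: sp2
C6: sp2
C7: sp2
C8: sp3 ✓
C9: sp3 ✓
C10: sp3 ✓
C11: sp2
4 carbons are sp3.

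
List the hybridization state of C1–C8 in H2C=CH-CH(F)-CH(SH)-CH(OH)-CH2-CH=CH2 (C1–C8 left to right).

C1 sp2, C2 sp2, C3 sp3, C4 sp3, C5 sp3, C6 sp3, C7 sp2, C8 sp2

C1 has 3 σ bonds, plus one π bond: steric number 3 → sp2.
C2: 3 σ bonds, plus one π bond; 3 regions of electron density → sp2.
C3 has 4 σ bonds: steric number 4 → sp3.
C4 has 4 σ bonds: steric number 4 → sp3.
C5 — 4 σ bonds. Steric number 4, so sp3.
C6: 4 σ bonds — 4 electron domains, sp3.
C7 carries 3 σ bonds, plus one π bond, giving a steric number of 3, so it is sp2.
C8 carries 3 σ bonds, plus one π bond, giving a steric number of 3, so it is sp2.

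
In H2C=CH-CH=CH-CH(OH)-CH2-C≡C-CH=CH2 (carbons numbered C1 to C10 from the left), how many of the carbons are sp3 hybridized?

2

C1: sp2
C2: sp2
C3: sp2
C4: sp2
C5: sp3 ✓
C6: sp3 ✓
C7: sp
C8: sp
C9: sp2
C10: sp2
C5, C6 → 2 sp3 carbons.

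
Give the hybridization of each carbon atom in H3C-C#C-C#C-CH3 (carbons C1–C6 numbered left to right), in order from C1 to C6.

C1 has 4 σ bonds: steric number 4 → sp3.
C2: 2 σ bonds, plus two π bonds; 2 regions of electron density → sp.
C3 (2 σ bonds, plus two π bonds) has steric number 2: sp.
C4 carries 2 σ bonds, plus two π bonds, giving a steric number of 2, so it is sp.
C5: 2 σ bonds, plus two π bonds; 2 regions of electron density → sp.
C6 carries 4 σ bonds, giving a steric number of 4, so it is sp3.

C1 sp3, C2 sp, C3 sp, C4 sp, C5 sp, C6 sp3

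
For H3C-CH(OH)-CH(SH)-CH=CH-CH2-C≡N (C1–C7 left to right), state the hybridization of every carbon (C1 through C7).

C1 — 4 σ bonds. Steric number 4, so sp3.
C2: 4 σ bonds — 4 electron domains, sp3.
C3 is sp3: 4 σ bonds, 4 electron-density regions.
C4 is sp2: 3 σ bonds, plus one π bond, 3 electron-density regions.
C5 — 3 σ bonds, plus one π bond. Steric number 3, so sp2.
C6 carries 4 σ bonds, giving a steric number of 4, so it is sp3.
C7: 2 σ bonds, plus two π bonds — 2 electron domains, sp.

C1 sp3, C2 sp3, C3 sp3, C4 sp2, C5 sp2, C6 sp3, C7 sp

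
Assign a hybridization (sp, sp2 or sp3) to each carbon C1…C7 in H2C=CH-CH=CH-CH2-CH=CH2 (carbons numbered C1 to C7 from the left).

C1 sp2, C2 sp2, C3 sp2, C4 sp2, C5 sp3, C6 sp2, C7 sp2

C1 is sp2: 3 σ bonds, plus one π bond, 3 electron-density regions.
C2 has 3 σ bonds, plus one π bond: steric number 3 → sp2.
C3 (3 σ bonds, plus one π bond) has steric number 3: sp2.
C4 (3 σ bonds, plus one π bond) has steric number 3: sp2.
C5: 4 σ bonds; 4 regions of electron density → sp3.
C6: 3 σ bonds, plus one π bond — 3 electron domains, sp2.
C7 has 3 σ bonds, plus one π bond: steric number 3 → sp2.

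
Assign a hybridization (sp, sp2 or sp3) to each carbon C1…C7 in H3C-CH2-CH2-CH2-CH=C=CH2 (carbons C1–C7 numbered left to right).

C1 — 4 σ bonds. Steric number 4, so sp3.
C2 has 4 σ bonds: steric number 4 → sp3.
C3: 4 σ bonds — 4 electron domains, sp3.
C4: 4 σ bonds; 4 regions of electron density → sp3.
C5 — 3 σ bonds, plus one π bond. Steric number 3, so sp2.
C6 — 2 σ bonds, plus two π bonds. Steric number 2, so sp.
C7 (3 σ bonds, plus one π bond) has steric number 3: sp2.

C1 sp3, C2 sp3, C3 sp3, C4 sp3, C5 sp2, C6 sp, C7 sp2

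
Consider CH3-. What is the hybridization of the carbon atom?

Three σ bonds + one lone pair = steric number 4 → sp3, pyramidal.

sp^3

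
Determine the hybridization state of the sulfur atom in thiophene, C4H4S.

Analogous to furan: one S lone pair in the aromatic π system, S is sp2.

sp2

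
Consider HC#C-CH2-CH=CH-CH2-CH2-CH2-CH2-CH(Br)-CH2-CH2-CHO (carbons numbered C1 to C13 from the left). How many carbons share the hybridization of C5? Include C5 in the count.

3

C5 is sp2 (one π bond).
C1: sp
C2: sp
C3: sp3
C4: sp2 ✓
C5: sp2 ✓
C6: sp3
C7: sp3
C8: sp3
C9: sp3
C10: sp3
C11: sp3
C12: sp3
C13: sp2 ✓
3 carbons are sp2.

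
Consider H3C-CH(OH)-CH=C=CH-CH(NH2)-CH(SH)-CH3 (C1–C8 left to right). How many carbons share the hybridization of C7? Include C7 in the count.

5

C7 is sp3 (only σ bonds).
C1: sp3 ✓
C2: sp3 ✓
C3: sp2
C4: sp
C5: sp2
C6: sp3 ✓
C7: sp3 ✓
C8: sp3 ✓
5 carbons are sp3.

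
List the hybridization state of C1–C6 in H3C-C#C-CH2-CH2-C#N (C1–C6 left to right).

C1 sp3, C2 sp, C3 sp, C4 sp3, C5 sp3, C6 sp

C1: 4 σ bonds; 4 regions of electron density → sp3.
C2 — 2 σ bonds, plus two π bonds. Steric number 2, so sp.
C3 has 2 σ bonds, plus two π bonds: steric number 2 → sp.
C4: 4 σ bonds; 4 regions of electron density → sp3.
C5 (4 σ bonds) has steric number 4: sp3.
C6 has 2 σ bonds, plus two π bonds: steric number 2 → sp.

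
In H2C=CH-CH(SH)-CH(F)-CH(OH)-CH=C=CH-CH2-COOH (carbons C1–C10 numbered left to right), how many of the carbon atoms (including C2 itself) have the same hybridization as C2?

C2 is sp2 (one π bond).
C1: sp2 ✓
C2: sp2 ✓
C3: sp3
C4: sp3
C5: sp3
C6: sp2 ✓
C7: sp
C8: sp2 ✓
C9: sp3
C10: sp2 ✓
5 carbons are sp2.

5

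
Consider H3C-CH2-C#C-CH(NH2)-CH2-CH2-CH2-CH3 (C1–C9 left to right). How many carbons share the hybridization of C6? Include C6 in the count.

C6 is sp3 (only σ bonds).
C1: sp3 ✓
C2: sp3 ✓
C3: sp
C4: sp
C5: sp3 ✓
C6: sp3 ✓
C7: sp3 ✓
C8: sp3 ✓
C9: sp3 ✓
7 carbons are sp3.

7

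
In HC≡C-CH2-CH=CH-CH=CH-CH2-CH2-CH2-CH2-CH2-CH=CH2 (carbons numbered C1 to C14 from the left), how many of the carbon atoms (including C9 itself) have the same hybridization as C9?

6

C9 is sp3 (only σ bonds).
C1: sp
C2: sp
C3: sp3 ✓
C4: sp2
C5: sp2
C6: sp2
C7: sp2
C8: sp3 ✓
C9: sp3 ✓
C10: sp3 ✓
C11: sp3 ✓
C12: sp3 ✓
C13: sp2
C14: sp2
6 carbons are sp3.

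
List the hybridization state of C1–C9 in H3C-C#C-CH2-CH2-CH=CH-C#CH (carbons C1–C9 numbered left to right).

C1 carries 4 σ bonds, giving a steric number of 4, so it is sp3.
C2: 2 σ bonds, plus two π bonds; 2 regions of electron density → sp.
C3 (2 σ bonds, plus two π bonds) has steric number 2: sp.
C4: 4 σ bonds — 4 electron domains, sp3.
C5: 4 σ bonds — 4 electron domains, sp3.
C6 has 3 σ bonds, plus one π bond: steric number 3 → sp2.
C7 is sp2: 3 σ bonds, plus one π bond, 3 electron-density regions.
C8 is sp: 2 σ bonds, plus two π bonds, 2 electron-density regions.
C9 is sp: 2 σ bonds, plus two π bonds, 2 electron-density regions.

C1 sp3, C2 sp, C3 sp, C4 sp3, C5 sp3, C6 sp2, C7 sp2, C8 sp, C9 sp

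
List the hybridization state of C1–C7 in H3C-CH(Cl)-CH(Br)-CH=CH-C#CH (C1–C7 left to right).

C1 sp3, C2 sp3, C3 sp3, C4 sp2, C5 sp2, C6 sp, C7 sp

C1 carries 4 σ bonds, giving a steric number of 4, so it is sp3.
C2: 4 σ bonds — 4 electron domains, sp3.
C3 carries 4 σ bonds, giving a steric number of 4, so it is sp3.
C4: 3 σ bonds, plus one π bond; 3 regions of electron density → sp2.
C5 — 3 σ bonds, plus one π bond. Steric number 3, so sp2.
C6 — 2 σ bonds, plus two π bonds. Steric number 2, so sp.
C7: 2 σ bonds, plus two π bonds — 2 electron domains, sp.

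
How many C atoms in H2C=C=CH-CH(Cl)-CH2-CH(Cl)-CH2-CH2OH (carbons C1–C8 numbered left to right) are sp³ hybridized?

C1: sp2
C2: sp
C3: sp2
C4: sp3 ✓
C5: sp3 ✓
C6: sp3 ✓
C7: sp3 ✓
C8: sp3 ✓
C4, C5, C6, C7, C8 → 5 sp3 carbons.

5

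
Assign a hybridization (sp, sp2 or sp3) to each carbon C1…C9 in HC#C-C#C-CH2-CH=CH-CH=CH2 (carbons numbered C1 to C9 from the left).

C1 sp, C2 sp, C3 sp, C4 sp, C5 sp3, C6 sp2, C7 sp2, C8 sp2, C9 sp2

C1: 2 σ bonds, plus two π bonds — 2 electron domains, sp.
C2 carries 2 σ bonds, plus two π bonds, giving a steric number of 2, so it is sp.
C3: 2 σ bonds, plus two π bonds — 2 electron domains, sp.
C4 (2 σ bonds, plus two π bonds) has steric number 2: sp.
C5 has 4 σ bonds: steric number 4 → sp3.
C6: 3 σ bonds, plus one π bond — 3 electron domains, sp2.
C7 (3 σ bonds, plus one π bond) has steric number 3: sp2.
C8 has 3 σ bonds, plus one π bond: steric number 3 → sp2.
C9 (3 σ bonds, plus one π bond) has steric number 3: sp2.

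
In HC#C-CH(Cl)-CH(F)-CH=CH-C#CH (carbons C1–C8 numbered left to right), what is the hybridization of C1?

C1 (2 σ bonds, plus two π bonds) has steric number 2: sp.

sp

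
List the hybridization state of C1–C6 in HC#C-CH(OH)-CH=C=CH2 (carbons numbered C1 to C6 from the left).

C1 (2 σ bonds, plus two π bonds) has steric number 2: sp.
C2 (2 σ bonds, plus two π bonds) has steric number 2: sp.
C3 is sp3: 4 σ bonds, 4 electron-density regions.
C4 — 3 σ bonds, plus one π bond. Steric number 3, so sp2.
C5 (2 σ bonds, plus two π bonds) has steric number 2: sp.
C6 (3 σ bonds, plus one π bond) has steric number 3: sp2.

C1 sp, C2 sp, C3 sp3, C4 sp2, C5 sp, C6 sp2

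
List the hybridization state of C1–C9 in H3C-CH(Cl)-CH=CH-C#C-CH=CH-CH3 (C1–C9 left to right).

C1 sp3, C2 sp3, C3 sp2, C4 sp2, C5 sp, C6 sp, C7 sp2, C8 sp2, C9 sp3

C1 is sp3: 4 σ bonds, 4 electron-density regions.
C2 carries 4 σ bonds, giving a steric number of 4, so it is sp3.
C3: 3 σ bonds, plus one π bond; 3 regions of electron density → sp2.
C4 is sp2: 3 σ bonds, plus one π bond, 3 electron-density regions.
C5: 2 σ bonds, plus two π bonds — 2 electron domains, sp.
C6 is sp: 2 σ bonds, plus two π bonds, 2 electron-density regions.
C7 — 3 σ bonds, plus one π bond. Steric number 3, so sp2.
C8 carries 3 σ bonds, plus one π bond, giving a steric number of 3, so it is sp2.
C9 is sp3: 4 σ bonds, 4 electron-density regions.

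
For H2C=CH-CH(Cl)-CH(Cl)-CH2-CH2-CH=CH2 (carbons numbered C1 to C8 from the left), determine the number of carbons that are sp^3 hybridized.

4

C1: sp2
C2: sp2
C3: sp3 ✓
C4: sp3 ✓
C5: sp3 ✓
C6: sp3 ✓
C7: sp2
C8: sp2
C3, C4, C5, C6 → 4 sp3 carbons.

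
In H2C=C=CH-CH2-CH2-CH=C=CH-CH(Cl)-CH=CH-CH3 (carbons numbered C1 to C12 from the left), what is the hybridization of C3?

C3 has 3 σ bonds, plus one π bond: steric number 3 → sp2.

sp^2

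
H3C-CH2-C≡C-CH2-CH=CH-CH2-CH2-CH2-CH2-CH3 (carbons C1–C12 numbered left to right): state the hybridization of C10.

sp³

C10 (4 σ bonds) has steric number 4: sp3.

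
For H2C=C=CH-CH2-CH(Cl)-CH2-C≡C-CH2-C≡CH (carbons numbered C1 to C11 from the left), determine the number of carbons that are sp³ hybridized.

C1: sp2
C2: sp
C3: sp2
C4: sp3 ✓
C5: sp3 ✓
C6: sp3 ✓
C7: sp
C8: sp
C9: sp3 ✓
C10: sp
C11: sp
C4, C5, C6, C9 → 4 sp3 carbons.

4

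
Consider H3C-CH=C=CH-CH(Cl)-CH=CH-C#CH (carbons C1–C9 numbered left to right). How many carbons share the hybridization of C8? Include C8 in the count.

3

C8 is sp (two π bonds).
C1: sp3
C2: sp2
C3: sp ✓
C4: sp2
C5: sp3
C6: sp2
C7: sp2
C8: sp ✓
C9: sp ✓
3 carbons are sp.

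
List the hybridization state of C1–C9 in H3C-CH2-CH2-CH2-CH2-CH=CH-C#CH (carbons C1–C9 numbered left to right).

C1: 4 σ bonds; 4 regions of electron density → sp3.
C2 (4 σ bonds) has steric number 4: sp3.
C3 carries 4 σ bonds, giving a steric number of 4, so it is sp3.
C4 — 4 σ bonds. Steric number 4, so sp3.
C5 (4 σ bonds) has steric number 4: sp3.
C6 is sp2: 3 σ bonds, plus one π bond, 3 electron-density regions.
C7 (3 σ bonds, plus one π bond) has steric number 3: sp2.
C8 (2 σ bonds, plus two π bonds) has steric number 2: sp.
C9 (2 σ bonds, plus two π bonds) has steric number 2: sp.

C1 sp3, C2 sp3, C3 sp3, C4 sp3, C5 sp3, C6 sp2, C7 sp2, C8 sp, C9 sp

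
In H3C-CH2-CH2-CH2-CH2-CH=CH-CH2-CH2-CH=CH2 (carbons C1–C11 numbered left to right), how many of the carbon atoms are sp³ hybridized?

7

C1: sp3 ✓
C2: sp3 ✓
C3: sp3 ✓
C4: sp3 ✓
C5: sp3 ✓
C6: sp2
C7: sp2
C8: sp3 ✓
C9: sp3 ✓
C10: sp2
C11: sp2
C1, C2, C3, C4, C5, C8, C9 → 7 sp3 carbons.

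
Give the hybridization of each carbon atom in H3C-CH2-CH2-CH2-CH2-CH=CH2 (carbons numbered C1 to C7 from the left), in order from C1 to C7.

C1 is sp3: 4 σ bonds, 4 electron-density regions.
C2 (4 σ bonds) has steric number 4: sp3.
C3 (4 σ bonds) has steric number 4: sp3.
C4 — 4 σ bonds. Steric number 4, so sp3.
C5 (4 σ bonds) has steric number 4: sp3.
C6 is sp2: 3 σ bonds, plus one π bond, 3 electron-density regions.
C7: 3 σ bonds, plus one π bond; 3 regions of electron density → sp2.

C1 sp3, C2 sp3, C3 sp3, C4 sp3, C5 sp3, C6 sp2, C7 sp2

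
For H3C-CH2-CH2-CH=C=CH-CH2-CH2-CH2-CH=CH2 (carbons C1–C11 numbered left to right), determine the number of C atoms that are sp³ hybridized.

6

C1: sp3 ✓
C2: sp3 ✓
C3: sp3 ✓
C4: sp2
C5: sp
C6: sp2
C7: sp3 ✓
C8: sp3 ✓
C9: sp3 ✓
C10: sp2
C11: sp2
C1, C2, C3, C7, C8, C9 → 6 sp3 carbons.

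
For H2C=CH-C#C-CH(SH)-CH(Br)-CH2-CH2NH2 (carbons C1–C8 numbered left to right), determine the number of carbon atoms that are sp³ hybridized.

C1: sp2
C2: sp2
C3: sp
C4: sp
C5: sp3 ✓
C6: sp3 ✓
C7: sp3 ✓
C8: sp3 ✓
C5, C6, C7, C8 → 4 sp3 carbons.

4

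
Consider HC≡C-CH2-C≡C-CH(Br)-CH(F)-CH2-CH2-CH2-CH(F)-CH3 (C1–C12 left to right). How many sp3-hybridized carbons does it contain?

C1: sp
C2: sp
C3: sp3 ✓
C4: sp
C5: sp
C6: sp3 ✓
C7: sp3 ✓
C8: sp3 ✓
C9: sp3 ✓
C10: sp3 ✓
C11: sp3 ✓
C12: sp3 ✓
C3, C6, C7, C8, C9, C10, C11, C12 → 8 sp3 carbons.

8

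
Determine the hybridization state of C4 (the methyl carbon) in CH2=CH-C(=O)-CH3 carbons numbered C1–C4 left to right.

C4 (the methyl carbon) carries 4 σ bonds, giving a steric number of 4, so it is sp3.

sp^3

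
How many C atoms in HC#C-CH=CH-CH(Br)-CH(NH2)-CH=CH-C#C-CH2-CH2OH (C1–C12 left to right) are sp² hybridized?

C1: sp
C2: sp
C3: sp2 ✓
C4: sp2 ✓
C5: sp3
C6: sp3
C7: sp2 ✓
C8: sp2 ✓
C9: sp
C10: sp
C11: sp3
C12: sp3
C3, C4, C7, C8 → 4 sp2 carbons.

4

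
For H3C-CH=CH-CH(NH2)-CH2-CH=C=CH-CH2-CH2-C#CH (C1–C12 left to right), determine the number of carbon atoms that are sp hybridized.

C1: sp3
C2: sp2
C3: sp2
C4: sp3
C5: sp3
C6: sp2
C7: sp ✓
C8: sp2
C9: sp3
C10: sp3
C11: sp ✓
C12: sp ✓
C7, C11, C12 → 3 sp carbons.

3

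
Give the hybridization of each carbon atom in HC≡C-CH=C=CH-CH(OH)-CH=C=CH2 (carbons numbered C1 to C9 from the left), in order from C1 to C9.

C1 sp, C2 sp, C3 sp2, C4 sp, C5 sp2, C6 sp3, C7 sp2, C8 sp, C9 sp2

C1 (2 σ bonds, plus two π bonds) has steric number 2: sp.
C2 — 2 σ bonds, plus two π bonds. Steric number 2, so sp.
C3 carries 3 σ bonds, plus one π bond, giving a steric number of 3, so it is sp2.
C4 is sp: 2 σ bonds, plus two π bonds, 2 electron-density regions.
C5 has 3 σ bonds, plus one π bond: steric number 3 → sp2.
C6 has 4 σ bonds: steric number 4 → sp3.
C7 is sp2: 3 σ bonds, plus one π bond, 3 electron-density regions.
C8 is sp: 2 σ bonds, plus two π bonds, 2 electron-density regions.
C9: 3 σ bonds, plus one π bond; 3 regions of electron density → sp2.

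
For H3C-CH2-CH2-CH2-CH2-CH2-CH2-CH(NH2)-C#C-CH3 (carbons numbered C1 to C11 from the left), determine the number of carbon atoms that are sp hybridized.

C1: sp3
C2: sp3
C3: sp3
C4: sp3
C5: sp3
C6: sp3
C7: sp3
C8: sp3
C9: sp ✓
C10: sp ✓
C11: sp3
C9, C10 → 2 sp carbons.

2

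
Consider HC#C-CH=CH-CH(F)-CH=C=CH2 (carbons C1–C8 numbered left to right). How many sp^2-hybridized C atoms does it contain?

C1: sp
C2: sp
C3: sp2 ✓
C4: sp2 ✓
C5: sp3
C6: sp2 ✓
C7: sp
C8: sp2 ✓
C3, C4, C6, C8 → 4 sp2 carbons.

4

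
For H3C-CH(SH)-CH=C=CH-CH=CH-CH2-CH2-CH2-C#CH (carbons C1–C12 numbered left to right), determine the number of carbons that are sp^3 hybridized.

5

C1: sp3 ✓
C2: sp3 ✓
C3: sp2
C4: sp
C5: sp2
C6: sp2
C7: sp2
C8: sp3 ✓
C9: sp3 ✓
C10: sp3 ✓
C11: sp
C12: sp
C1, C2, C8, C9, C10 → 5 sp3 carbons.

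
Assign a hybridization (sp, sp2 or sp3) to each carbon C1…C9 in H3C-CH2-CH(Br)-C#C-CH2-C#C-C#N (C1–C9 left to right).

C1: 4 σ bonds — 4 electron domains, sp3.
C2: 4 σ bonds; 4 regions of electron density → sp3.
C3 has 4 σ bonds: steric number 4 → sp3.
C4 — 2 σ bonds, plus two π bonds. Steric number 2, so sp.
C5: 2 σ bonds, plus two π bonds; 2 regions of electron density → sp.
C6 — 4 σ bonds. Steric number 4, so sp3.
C7 has 2 σ bonds, plus two π bonds: steric number 2 → sp.
C8 is sp: 2 σ bonds, plus two π bonds, 2 electron-density regions.
C9 has 2 σ bonds, plus two π bonds: steric number 2 → sp.

C1 sp3, C2 sp3, C3 sp3, C4 sp, C5 sp, C6 sp3, C7 sp, C8 sp, C9 sp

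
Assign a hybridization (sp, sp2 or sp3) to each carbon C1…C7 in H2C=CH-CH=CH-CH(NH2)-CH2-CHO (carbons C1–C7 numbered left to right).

C1 — 3 σ bonds, plus one π bond. Steric number 3, so sp2.
C2 carries 3 σ bonds, plus one π bond, giving a steric number of 3, so it is sp2.
C3 is sp2: 3 σ bonds, plus one π bond, 3 electron-density regions.
C4: 3 σ bonds, plus one π bond — 3 electron domains, sp2.
C5 — 4 σ bonds. Steric number 4, so sp3.
C6: 4 σ bonds; 4 regions of electron density → sp3.
C7: 3 σ bonds, plus one π bond; 3 regions of electron density → sp2.

C1 sp2, C2 sp2, C3 sp2, C4 sp2, C5 sp3, C6 sp3, C7 sp2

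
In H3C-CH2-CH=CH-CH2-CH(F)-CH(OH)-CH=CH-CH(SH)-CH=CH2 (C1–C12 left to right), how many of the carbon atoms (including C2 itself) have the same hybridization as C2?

C2 is sp3 (only σ bonds).
C1: sp3 ✓
C2: sp3 ✓
C3: sp2
C4: sp2
C5: sp3 ✓
C6: sp3 ✓
C7: sp3 ✓
C8: sp2
C9: sp2
C10: sp3 ✓
C11: sp2
C12: sp2
6 carbons are sp3.

6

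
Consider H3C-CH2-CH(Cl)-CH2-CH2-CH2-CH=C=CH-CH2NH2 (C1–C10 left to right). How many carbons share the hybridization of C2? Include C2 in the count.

C2 is sp3 (only σ bonds).
C1: sp3 ✓
C2: sp3 ✓
C3: sp3 ✓
C4: sp3 ✓
C5: sp3 ✓
C6: sp3 ✓
C7: sp2
C8: sp
C9: sp2
C10: sp3 ✓
7 carbons are sp3.

7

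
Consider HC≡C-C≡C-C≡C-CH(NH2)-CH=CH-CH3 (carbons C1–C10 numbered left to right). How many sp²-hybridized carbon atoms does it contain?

C1: sp
C2: sp
C3: sp
C4: sp
C5: sp
C6: sp
C7: sp3
C8: sp2 ✓
C9: sp2 ✓
C10: sp3
C8, C9 → 2 sp2 carbons.

2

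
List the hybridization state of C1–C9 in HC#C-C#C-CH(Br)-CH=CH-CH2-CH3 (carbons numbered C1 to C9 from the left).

C1 carries 2 σ bonds, plus two π bonds, giving a steric number of 2, so it is sp.
C2 is sp: 2 σ bonds, plus two π bonds, 2 electron-density regions.
C3 (2 σ bonds, plus two π bonds) has steric number 2: sp.
C4 (2 σ bonds, plus two π bonds) has steric number 2: sp.
C5 carries 4 σ bonds, giving a steric number of 4, so it is sp3.
C6 has 3 σ bonds, plus one π bond: steric number 3 → sp2.
C7 is sp2: 3 σ bonds, plus one π bond, 3 electron-density regions.
C8 carries 4 σ bonds, giving a steric number of 4, so it is sp3.
C9: 4 σ bonds — 4 electron domains, sp3.

C1 sp, C2 sp, C3 sp, C4 sp, C5 sp3, C6 sp2, C7 sp2, C8 sp3, C9 sp3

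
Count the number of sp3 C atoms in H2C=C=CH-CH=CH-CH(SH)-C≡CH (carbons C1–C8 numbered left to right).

C1: sp2
C2: sp
C3: sp2
C4: sp2
C5: sp2
C6: sp3 ✓
C7: sp
C8: sp
C6 → 1 sp3 carbon.

1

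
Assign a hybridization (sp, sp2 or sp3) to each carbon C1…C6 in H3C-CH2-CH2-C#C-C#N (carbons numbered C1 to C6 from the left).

C1 sp3, C2 sp3, C3 sp3, C4 sp, C5 sp, C6 sp

C1 is sp3: 4 σ bonds, 4 electron-density regions.
C2 is sp3: 4 σ bonds, 4 electron-density regions.
C3 has 4 σ bonds: steric number 4 → sp3.
C4: 2 σ bonds, plus two π bonds — 2 electron domains, sp.
C5: 2 σ bonds, plus two π bonds — 2 electron domains, sp.
C6: 2 σ bonds, plus two π bonds; 2 regions of electron density → sp.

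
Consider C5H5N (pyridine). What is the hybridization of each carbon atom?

Each carbon atom (3 σ bonds, plus one π bond) has steric number 3: sp2.

sp2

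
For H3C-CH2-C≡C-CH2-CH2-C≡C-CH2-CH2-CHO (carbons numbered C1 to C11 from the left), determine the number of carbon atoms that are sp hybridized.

C1: sp3
C2: sp3
C3: sp ✓
C4: sp ✓
C5: sp3
C6: sp3
C7: sp ✓
C8: sp ✓
C9: sp3
C10: sp3
C11: sp2
C3, C4, C7, C8 → 4 sp carbons.

4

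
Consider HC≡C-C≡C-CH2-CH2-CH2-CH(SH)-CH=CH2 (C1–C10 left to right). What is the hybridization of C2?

sp

C2: 2 σ bonds, plus two π bonds — 2 electron domains, sp.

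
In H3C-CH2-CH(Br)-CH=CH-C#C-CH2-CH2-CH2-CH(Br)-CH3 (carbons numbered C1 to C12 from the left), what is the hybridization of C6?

C6 is sp: 2 σ bonds, plus two π bonds, 2 electron-density regions.

sp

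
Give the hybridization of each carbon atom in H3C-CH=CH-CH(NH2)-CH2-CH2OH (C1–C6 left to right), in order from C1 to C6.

C1 sp3, C2 sp2, C3 sp2, C4 sp3, C5 sp3, C6 sp3

C1 (4 σ bonds) has steric number 4: sp3.
C2 — 3 σ bonds, plus one π bond. Steric number 3, so sp2.
C3 is sp2: 3 σ bonds, plus one π bond, 3 electron-density regions.
C4 carries 4 σ bonds, giving a steric number of 4, so it is sp3.
C5 (4 σ bonds) has steric number 4: sp3.
C6 carries 4 σ bonds, giving a steric number of 4, so it is sp3.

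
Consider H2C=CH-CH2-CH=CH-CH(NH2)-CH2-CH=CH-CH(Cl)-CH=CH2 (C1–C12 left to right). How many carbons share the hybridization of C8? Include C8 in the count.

8

C8 is sp2 (one π bond).
C1: sp2 ✓
C2: sp2 ✓
C3: sp3
C4: sp2 ✓
C5: sp2 ✓
C6: sp3
C7: sp3
C8: sp2 ✓
C9: sp2 ✓
C10: sp3
C11: sp2 ✓
C12: sp2 ✓
8 carbons are sp2.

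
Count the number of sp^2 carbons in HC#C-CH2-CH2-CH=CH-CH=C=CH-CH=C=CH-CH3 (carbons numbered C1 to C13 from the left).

6

C1: sp
C2: sp
C3: sp3
C4: sp3
C5: sp2 ✓
C6: sp2 ✓
C7: sp2 ✓
C8: sp
C9: sp2 ✓
C10: sp2 ✓
C11: sp
C12: sp2 ✓
C13: sp3
C5, C6, C7, C9, C10, C12 → 6 sp2 carbons.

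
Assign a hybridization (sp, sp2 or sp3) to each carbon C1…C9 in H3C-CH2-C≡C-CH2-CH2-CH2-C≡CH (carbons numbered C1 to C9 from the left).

C1 sp3, C2 sp3, C3 sp, C4 sp, C5 sp3, C6 sp3, C7 sp3, C8 sp, C9 sp

C1 has 4 σ bonds: steric number 4 → sp3.
C2 (4 σ bonds) has steric number 4: sp3.
C3 (2 σ bonds, plus two π bonds) has steric number 2: sp.
C4 is sp: 2 σ bonds, plus two π bonds, 2 electron-density regions.
C5: 4 σ bonds; 4 regions of electron density → sp3.
C6 (4 σ bonds) has steric number 4: sp3.
C7 — 4 σ bonds. Steric number 4, so sp3.
C8 — 2 σ bonds, plus two π bonds. Steric number 2, so sp.
C9 carries 2 σ bonds, plus two π bonds, giving a steric number of 2, so it is sp.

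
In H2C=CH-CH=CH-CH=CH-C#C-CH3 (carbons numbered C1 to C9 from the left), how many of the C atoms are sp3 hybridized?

C1: sp2
C2: sp2
C3: sp2
C4: sp2
C5: sp2
C6: sp2
C7: sp
C8: sp
C9: sp3 ✓
C9 → 1 sp3 carbon.

1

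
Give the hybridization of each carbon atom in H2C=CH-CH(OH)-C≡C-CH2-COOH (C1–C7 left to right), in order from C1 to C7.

C1 has 3 σ bonds, plus one π bond: steric number 3 → sp2.
C2 (3 σ bonds, plus one π bond) has steric number 3: sp2.
C3 is sp3: 4 σ bonds, 4 electron-density regions.
C4: 2 σ bonds, plus two π bonds — 2 electron domains, sp.
C5 (2 σ bonds, plus two π bonds) has steric number 2: sp.
C6: 4 σ bonds; 4 regions of electron density → sp3.
C7 has 3 σ bonds, plus one π bond: steric number 3 → sp2.

C1 sp2, C2 sp2, C3 sp3, C4 sp, C5 sp, C6 sp3, C7 sp2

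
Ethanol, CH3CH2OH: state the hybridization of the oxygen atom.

sp³

The oxygen atom: 2 σ bonds and 2 lone pairs — 4 electron domains, sp3.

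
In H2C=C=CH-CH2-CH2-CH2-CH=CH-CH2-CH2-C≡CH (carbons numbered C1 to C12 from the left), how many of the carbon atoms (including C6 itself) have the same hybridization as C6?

5

C6 is sp3 (only σ bonds).
C1: sp2
C2: sp
C3: sp2
C4: sp3 ✓
C5: sp3 ✓
C6: sp3 ✓
C7: sp2
C8: sp2
C9: sp3 ✓
C10: sp3 ✓
C11: sp
C12: sp
5 carbons are sp3.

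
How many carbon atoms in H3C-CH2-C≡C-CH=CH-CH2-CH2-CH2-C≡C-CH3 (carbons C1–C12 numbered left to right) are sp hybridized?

4

C1: sp3
C2: sp3
C3: sp ✓
C4: sp ✓
C5: sp2
C6: sp2
C7: sp3
C8: sp3
C9: sp3
C10: sp ✓
C11: sp ✓
C12: sp3
C3, C4, C10, C11 → 4 sp carbons.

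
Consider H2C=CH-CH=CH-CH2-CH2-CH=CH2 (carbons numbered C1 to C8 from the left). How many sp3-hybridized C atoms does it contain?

C1: sp2
C2: sp2
C3: sp2
C4: sp2
C5: sp3 ✓
C6: sp3 ✓
C7: sp2
C8: sp2
C5, C6 → 2 sp3 carbons.

2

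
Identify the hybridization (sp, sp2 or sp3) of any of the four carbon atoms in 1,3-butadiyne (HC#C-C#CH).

sp

Every carbon is part of a C≡C triple bond: two σ regions → sp.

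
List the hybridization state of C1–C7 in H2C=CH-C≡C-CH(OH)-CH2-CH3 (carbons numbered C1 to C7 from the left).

C1 — 3 σ bonds, plus one π bond. Steric number 3, so sp2.
C2 is sp2: 3 σ bonds, plus one π bond, 3 electron-density regions.
C3 has 2 σ bonds, plus two π bonds: steric number 2 → sp.
C4 is sp: 2 σ bonds, plus two π bonds, 2 electron-density regions.
C5 carries 4 σ bonds, giving a steric number of 4, so it is sp3.
C6: 4 σ bonds — 4 electron domains, sp3.
C7 has 4 σ bonds: steric number 4 → sp3.

C1 sp2, C2 sp2, C3 sp, C4 sp, C5 sp3, C6 sp3, C7 sp3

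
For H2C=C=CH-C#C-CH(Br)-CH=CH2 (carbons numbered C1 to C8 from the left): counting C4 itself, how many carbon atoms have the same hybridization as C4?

3

C4 is sp (two π bonds).
C1: sp2
C2: sp ✓
C3: sp2
C4: sp ✓
C5: sp ✓
C6: sp3
C7: sp2
C8: sp2
3 carbons are sp.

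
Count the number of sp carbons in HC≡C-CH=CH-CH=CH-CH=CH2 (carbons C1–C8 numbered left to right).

C1: sp ✓
C2: sp ✓
C3: sp2
C4: sp2
C5: sp2
C6: sp2
C7: sp2
C8: sp2
C1, C2 → 2 sp carbons.

2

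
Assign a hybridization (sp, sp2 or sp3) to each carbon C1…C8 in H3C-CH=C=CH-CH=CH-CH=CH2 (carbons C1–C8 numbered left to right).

C1 sp3, C2 sp2, C3 sp, C4 sp2, C5 sp2, C6 sp2, C7 sp2, C8 sp2

C1: 4 σ bonds — 4 electron domains, sp3.
C2 (3 σ bonds, plus one π bond) has steric number 3: sp2.
C3 has 2 σ bonds, plus two π bonds: steric number 2 → sp.
C4 (3 σ bonds, plus one π bond) has steric number 3: sp2.
C5 (3 σ bonds, plus one π bond) has steric number 3: sp2.
C6 (3 σ bonds, plus one π bond) has steric number 3: sp2.
C7 (3 σ bonds, plus one π bond) has steric number 3: sp2.
C8: 3 σ bonds, plus one π bond — 3 electron domains, sp2.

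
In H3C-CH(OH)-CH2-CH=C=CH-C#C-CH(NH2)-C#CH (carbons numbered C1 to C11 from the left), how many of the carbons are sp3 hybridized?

4

C1: sp3 ✓
C2: sp3 ✓
C3: sp3 ✓
C4: sp2
C5: sp
C6: sp2
C7: sp
C8: sp
C9: sp3 ✓
C10: sp
C11: sp
C1, C2, C3, C9 → 4 sp3 carbons.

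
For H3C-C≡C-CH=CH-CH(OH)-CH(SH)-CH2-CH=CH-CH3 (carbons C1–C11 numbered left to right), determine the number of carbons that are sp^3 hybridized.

C1: sp3 ✓
C2: sp
C3: sp
C4: sp2
C5: sp2
C6: sp3 ✓
C7: sp3 ✓
C8: sp3 ✓
C9: sp2
C10: sp2
C11: sp3 ✓
C1, C6, C7, C8, C11 → 5 sp3 carbons.

5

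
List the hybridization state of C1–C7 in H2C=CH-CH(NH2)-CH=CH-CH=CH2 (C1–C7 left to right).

C1 sp2, C2 sp2, C3 sp3, C4 sp2, C5 sp2, C6 sp2, C7 sp2

C1: 3 σ bonds, plus one π bond; 3 regions of electron density → sp2.
C2 (3 σ bonds, plus one π bond) has steric number 3: sp2.
C3 has 4 σ bonds: steric number 4 → sp3.
C4 is sp2: 3 σ bonds, plus one π bond, 3 electron-density regions.
C5 is sp2: 3 σ bonds, plus one π bond, 3 electron-density regions.
C6: 3 σ bonds, plus one π bond — 3 electron domains, sp2.
C7 carries 3 σ bonds, plus one π bond, giving a steric number of 3, so it is sp2.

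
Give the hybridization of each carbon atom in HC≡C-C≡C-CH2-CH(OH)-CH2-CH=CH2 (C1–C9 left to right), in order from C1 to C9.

C1 sp, C2 sp, C3 sp, C4 sp, C5 sp3, C6 sp3, C7 sp3, C8 sp2, C9 sp2

C1: 2 σ bonds, plus two π bonds — 2 electron domains, sp.
C2: 2 σ bonds, plus two π bonds — 2 electron domains, sp.
C3 carries 2 σ bonds, plus two π bonds, giving a steric number of 2, so it is sp.
C4 is sp: 2 σ bonds, plus two π bonds, 2 electron-density regions.
C5: 4 σ bonds; 4 regions of electron density → sp3.
C6 (4 σ bonds) has steric number 4: sp3.
C7: 4 σ bonds — 4 electron domains, sp3.
C8 (3 σ bonds, plus one π bond) has steric number 3: sp2.
C9 carries 3 σ bonds, plus one π bond, giving a steric number of 3, so it is sp2.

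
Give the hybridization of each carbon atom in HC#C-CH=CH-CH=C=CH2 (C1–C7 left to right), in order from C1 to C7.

C1 sp, C2 sp, C3 sp2, C4 sp2, C5 sp2, C6 sp, C7 sp2

C1: 2 σ bonds, plus two π bonds; 2 regions of electron density → sp.
C2 carries 2 σ bonds, plus two π bonds, giving a steric number of 2, so it is sp.
C3 has 3 σ bonds, plus one π bond: steric number 3 → sp2.
C4: 3 σ bonds, plus one π bond; 3 regions of electron density → sp2.
C5 carries 3 σ bonds, plus one π bond, giving a steric number of 3, so it is sp2.
C6 carries 2 σ bonds, plus two π bonds, giving a steric number of 2, so it is sp.
C7 (3 σ bonds, plus one π bond) has steric number 3: sp2.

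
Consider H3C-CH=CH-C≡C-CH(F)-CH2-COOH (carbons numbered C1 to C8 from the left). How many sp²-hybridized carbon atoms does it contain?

3

C1: sp3
C2: sp2 ✓
C3: sp2 ✓
C4: sp
C5: sp
C6: sp3
C7: sp3
C8: sp2 ✓
C2, C3, C8 → 3 sp2 carbons.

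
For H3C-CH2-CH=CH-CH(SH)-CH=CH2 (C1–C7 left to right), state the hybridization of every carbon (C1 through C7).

C1 sp3, C2 sp3, C3 sp2, C4 sp2, C5 sp3, C6 sp2, C7 sp2

C1 has 4 σ bonds: steric number 4 → sp3.
C2: 4 σ bonds — 4 electron domains, sp3.
C3 — 3 σ bonds, plus one π bond. Steric number 3, so sp2.
C4: 3 σ bonds, plus one π bond; 3 regions of electron density → sp2.
C5: 4 σ bonds — 4 electron domains, sp3.
C6 (3 σ bonds, plus one π bond) has steric number 3: sp2.
C7 — 3 σ bonds, plus one π bond. Steric number 3, so sp2.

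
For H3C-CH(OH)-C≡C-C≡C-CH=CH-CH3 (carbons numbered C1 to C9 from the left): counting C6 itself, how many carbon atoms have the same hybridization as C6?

C6 is sp (two π bonds).
C1: sp3
C2: sp3
C3: sp ✓
C4: sp ✓
C5: sp ✓
C6: sp ✓
C7: sp2
C8: sp2
C9: sp3
4 carbons are sp.

4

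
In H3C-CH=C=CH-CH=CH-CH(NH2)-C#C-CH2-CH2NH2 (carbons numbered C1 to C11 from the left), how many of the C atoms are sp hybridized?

3

C1: sp3
C2: sp2
C3: sp ✓
C4: sp2
C5: sp2
C6: sp2
C7: sp3
C8: sp ✓
C9: sp ✓
C10: sp3
C11: sp3
C3, C8, C9 → 3 sp carbons.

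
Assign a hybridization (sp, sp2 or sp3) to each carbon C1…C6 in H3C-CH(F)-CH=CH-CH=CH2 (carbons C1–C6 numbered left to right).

C1 has 4 σ bonds: steric number 4 → sp3.
C2: 4 σ bonds; 4 regions of electron density → sp3.
C3 is sp2: 3 σ bonds, plus one π bond, 3 electron-density regions.
C4: 3 σ bonds, plus one π bond; 3 regions of electron density → sp2.
C5: 3 σ bonds, plus one π bond — 3 electron domains, sp2.
C6: 3 σ bonds, plus one π bond — 3 electron domains, sp2.

C1 sp3, C2 sp3, C3 sp2, C4 sp2, C5 sp2, C6 sp2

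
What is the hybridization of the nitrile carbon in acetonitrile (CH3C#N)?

sp

The nitrile carbon — 2 σ bonds, plus two π bonds. Steric number 2, so sp.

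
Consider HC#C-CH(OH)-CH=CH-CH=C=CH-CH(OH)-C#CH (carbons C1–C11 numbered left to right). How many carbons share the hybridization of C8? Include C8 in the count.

4

C8 is sp2 (one π bond).
C1: sp
C2: sp
C3: sp3
C4: sp2 ✓
C5: sp2 ✓
C6: sp2 ✓
C7: sp
C8: sp2 ✓
C9: sp3
C10: sp
C11: sp
4 carbons are sp2.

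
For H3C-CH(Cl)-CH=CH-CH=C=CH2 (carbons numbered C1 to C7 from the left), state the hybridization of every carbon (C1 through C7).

C1 carries 4 σ bonds, giving a steric number of 4, so it is sp3.
C2: 4 σ bonds; 4 regions of electron density → sp3.
C3: 3 σ bonds, plus one π bond — 3 electron domains, sp2.
C4 is sp2: 3 σ bonds, plus one π bond, 3 electron-density regions.
C5: 3 σ bonds, plus one π bond; 3 regions of electron density → sp2.
C6 (2 σ bonds, plus two π bonds) has steric number 2: sp.
C7: 3 σ bonds, plus one π bond — 3 electron domains, sp2.

C1 sp3, C2 sp3, C3 sp2, C4 sp2, C5 sp2, C6 sp, C7 sp2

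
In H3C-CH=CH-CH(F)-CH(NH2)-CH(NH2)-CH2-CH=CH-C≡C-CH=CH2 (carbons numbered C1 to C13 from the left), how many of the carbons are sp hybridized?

2

C1: sp3
C2: sp2
C3: sp2
C4: sp3
C5: sp3
C6: sp3
C7: sp3
C8: sp2
C9: sp2
C10: sp ✓
C11: sp ✓
C12: sp2
C13: sp2
C10, C11 → 2 sp carbons.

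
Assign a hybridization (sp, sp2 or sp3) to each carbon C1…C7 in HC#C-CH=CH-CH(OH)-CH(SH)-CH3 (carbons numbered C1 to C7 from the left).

C1 sp, C2 sp, C3 sp2, C4 sp2, C5 sp3, C6 sp3, C7 sp3

C1 is sp: 2 σ bonds, plus two π bonds, 2 electron-density regions.
C2 carries 2 σ bonds, plus two π bonds, giving a steric number of 2, so it is sp.
C3: 3 σ bonds, plus one π bond — 3 electron domains, sp2.
C4: 3 σ bonds, plus one π bond — 3 electron domains, sp2.
C5 carries 4 σ bonds, giving a steric number of 4, so it is sp3.
C6 — 4 σ bonds. Steric number 4, so sp3.
C7 carries 4 σ bonds, giving a steric number of 4, so it is sp3.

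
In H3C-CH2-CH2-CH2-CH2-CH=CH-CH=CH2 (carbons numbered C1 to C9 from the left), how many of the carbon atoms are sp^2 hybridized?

4

C1: sp3
C2: sp3
C3: sp3
C4: sp3
C5: sp3
C6: sp2 ✓
C7: sp2 ✓
C8: sp2 ✓
C9: sp2 ✓
C6, C7, C8, C9 → 4 sp2 carbons.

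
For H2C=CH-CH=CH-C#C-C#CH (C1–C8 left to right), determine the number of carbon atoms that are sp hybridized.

C1: sp2
C2: sp2
C3: sp2
C4: sp2
C5: sp ✓
C6: sp ✓
C7: sp ✓
C8: sp ✓
C5, C6, C7, C8 → 4 sp carbons.

4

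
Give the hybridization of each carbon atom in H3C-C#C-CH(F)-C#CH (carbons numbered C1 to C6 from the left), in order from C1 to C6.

C1 (4 σ bonds) has steric number 4: sp3.
C2: 2 σ bonds, plus two π bonds — 2 electron domains, sp.
C3 is sp: 2 σ bonds, plus two π bonds, 2 electron-density regions.
C4: 4 σ bonds; 4 regions of electron density → sp3.
C5 carries 2 σ bonds, plus two π bonds, giving a steric number of 2, so it is sp.
C6: 2 σ bonds, plus two π bonds; 2 regions of electron density → sp.

C1 sp3, C2 sp, C3 sp, C4 sp3, C5 sp, C6 sp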